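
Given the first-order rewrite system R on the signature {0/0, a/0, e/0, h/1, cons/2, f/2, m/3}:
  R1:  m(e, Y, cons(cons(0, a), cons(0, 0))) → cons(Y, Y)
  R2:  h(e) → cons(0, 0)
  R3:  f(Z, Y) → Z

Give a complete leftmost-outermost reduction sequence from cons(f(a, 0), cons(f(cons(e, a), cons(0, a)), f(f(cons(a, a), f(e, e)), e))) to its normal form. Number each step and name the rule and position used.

1. cons(f(a, 0), cons(f(cons(e, a), cons(0, a)), f(f(cons(a, a), f(e, e)), e)))  →  cons(a, cons(f(cons(e, a), cons(0, a)), f(f(cons(a, a), f(e, e)), e)))   [R3 at 1]
2. cons(a, cons(f(cons(e, a), cons(0, a)), f(f(cons(a, a), f(e, e)), e)))  →  cons(a, cons(cons(e, a), f(f(cons(a, a), f(e, e)), e)))   [R3 at 2.1]
3. cons(a, cons(cons(e, a), f(f(cons(a, a), f(e, e)), e)))  →  cons(a, cons(cons(e, a), f(cons(a, a), f(e, e))))   [R3 at 2.2]
4. cons(a, cons(cons(e, a), f(cons(a, a), f(e, e))))  →  cons(a, cons(cons(e, a), cons(a, a)))   [R3 at 2.2]

cons(a, cons(cons(e, a), cons(a, a)))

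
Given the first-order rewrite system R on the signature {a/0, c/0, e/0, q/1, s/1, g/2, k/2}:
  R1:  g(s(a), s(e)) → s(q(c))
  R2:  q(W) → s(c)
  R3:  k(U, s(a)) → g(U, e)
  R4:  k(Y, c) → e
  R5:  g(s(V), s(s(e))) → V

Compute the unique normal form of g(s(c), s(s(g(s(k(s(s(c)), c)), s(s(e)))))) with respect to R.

1. g(s(c), s(s(g(s(k(s(s(c)), c)), s(s(e))))))  →  g(s(c), s(s(k(s(s(c)), c))))   [R5 at 2.1.1]
2. g(s(c), s(s(k(s(s(c)), c))))  →  g(s(c), s(s(e)))   [R4 at 2.1.1]
3. g(s(c), s(s(e)))  →  c   [R5 at ε]

c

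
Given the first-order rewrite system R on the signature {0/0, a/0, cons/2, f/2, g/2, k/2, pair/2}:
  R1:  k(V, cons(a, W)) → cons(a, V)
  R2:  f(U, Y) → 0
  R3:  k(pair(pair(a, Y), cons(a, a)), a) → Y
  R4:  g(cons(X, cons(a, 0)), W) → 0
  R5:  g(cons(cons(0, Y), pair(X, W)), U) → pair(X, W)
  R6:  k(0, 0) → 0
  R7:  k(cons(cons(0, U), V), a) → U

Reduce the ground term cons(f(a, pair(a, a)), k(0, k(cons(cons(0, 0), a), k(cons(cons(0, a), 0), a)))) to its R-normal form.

1. cons(f(a, pair(a, a)), k(0, k(cons(cons(0, 0), a), k(cons(cons(0, a), 0), a))))  →  cons(0, k(0, k(cons(cons(0, 0), a), k(cons(cons(0, a), 0), a))))   [R2 at 1]
2. cons(0, k(0, k(cons(cons(0, 0), a), k(cons(cons(0, a), 0), a))))  →  cons(0, k(0, k(cons(cons(0, 0), a), a)))   [R7 at 2.2.2]
3. cons(0, k(0, k(cons(cons(0, 0), a), a)))  →  cons(0, k(0, 0))   [R7 at 2.2]
4. cons(0, k(0, 0))  →  cons(0, 0)   [R6 at 2]

cons(0, 0)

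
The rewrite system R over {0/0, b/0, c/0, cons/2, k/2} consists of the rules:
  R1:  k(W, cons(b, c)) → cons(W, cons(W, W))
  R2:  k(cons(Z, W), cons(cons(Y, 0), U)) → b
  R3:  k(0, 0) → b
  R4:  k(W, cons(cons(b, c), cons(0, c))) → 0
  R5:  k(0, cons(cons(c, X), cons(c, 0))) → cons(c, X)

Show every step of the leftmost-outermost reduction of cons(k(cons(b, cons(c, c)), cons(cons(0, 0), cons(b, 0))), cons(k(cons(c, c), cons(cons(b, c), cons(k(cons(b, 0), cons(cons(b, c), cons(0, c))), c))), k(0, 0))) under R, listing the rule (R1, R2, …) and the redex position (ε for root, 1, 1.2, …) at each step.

cons(b, cons(0, b))

1. cons(k(cons(b, cons(c, c)), cons(cons(0, 0), cons(b, 0))), cons(k(cons(c, c), cons(cons(b, c), cons(k(cons(b, 0), cons(cons(b, c), cons(0, c))), c))), k(0, 0)))  →  cons(b, cons(k(cons(c, c), cons(cons(b, c), cons(k(cons(b, 0), cons(cons(b, c), cons(0, c))), c))), k(0, 0)))   [R2 at 1]
2. cons(b, cons(k(cons(c, c), cons(cons(b, c), cons(k(cons(b, 0), cons(cons(b, c), cons(0, c))), c))), k(0, 0)))  →  cons(b, cons(k(cons(c, c), cons(cons(b, c), cons(0, c))), k(0, 0)))   [R4 at 2.1.2.2.1]
3. cons(b, cons(k(cons(c, c), cons(cons(b, c), cons(0, c))), k(0, 0)))  →  cons(b, cons(0, k(0, 0)))   [R4 at 2.1]
4. cons(b, cons(0, k(0, 0)))  →  cons(b, cons(0, b))   [R3 at 2.2]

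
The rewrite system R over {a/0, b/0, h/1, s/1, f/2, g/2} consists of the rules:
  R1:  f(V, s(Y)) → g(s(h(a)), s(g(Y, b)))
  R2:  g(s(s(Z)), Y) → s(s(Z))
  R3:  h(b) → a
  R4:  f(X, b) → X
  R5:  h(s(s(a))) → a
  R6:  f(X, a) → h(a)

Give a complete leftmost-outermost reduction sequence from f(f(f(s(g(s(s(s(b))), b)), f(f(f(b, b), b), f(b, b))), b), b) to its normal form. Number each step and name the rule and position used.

1. f(f(f(s(g(s(s(s(b))), b)), f(f(f(b, b), b), f(b, b))), b), b)  →  f(f(s(g(s(s(s(b))), b)), f(f(f(b, b), b), f(b, b))), b)   [R4 at ε]
2. f(f(s(g(s(s(s(b))), b)), f(f(f(b, b), b), f(b, b))), b)  →  f(s(g(s(s(s(b))), b)), f(f(f(b, b), b), f(b, b)))   [R4 at ε]
3. f(s(g(s(s(s(b))), b)), f(f(f(b, b), b), f(b, b)))  →  f(s(s(s(s(b)))), f(f(f(b, b), b), f(b, b)))   [R2 at 1.1]
4. f(s(s(s(s(b)))), f(f(f(b, b), b), f(b, b)))  →  f(s(s(s(s(b)))), f(f(b, b), f(b, b)))   [R4 at 2.1]
5. f(s(s(s(s(b)))), f(f(b, b), f(b, b)))  →  f(s(s(s(s(b)))), f(b, f(b, b)))   [R4 at 2.1]
6. f(s(s(s(s(b)))), f(b, f(b, b)))  →  f(s(s(s(s(b)))), f(b, b))   [R4 at 2.2]
7. f(s(s(s(s(b)))), f(b, b))  →  f(s(s(s(s(b)))), b)   [R4 at 2]
8. f(s(s(s(s(b)))), b)  →  s(s(s(s(b))))   [R4 at ε]

s(s(s(s(b))))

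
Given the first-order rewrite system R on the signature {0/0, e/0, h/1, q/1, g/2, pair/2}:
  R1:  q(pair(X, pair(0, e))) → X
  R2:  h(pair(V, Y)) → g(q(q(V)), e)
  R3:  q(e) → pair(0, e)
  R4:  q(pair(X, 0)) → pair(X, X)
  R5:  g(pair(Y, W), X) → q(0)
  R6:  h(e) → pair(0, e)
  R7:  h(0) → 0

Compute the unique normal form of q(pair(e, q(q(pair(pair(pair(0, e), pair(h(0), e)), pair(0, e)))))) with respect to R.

e

1. q(pair(e, q(q(pair(pair(pair(0, e), pair(h(0), e)), pair(0, e))))))  →  q(pair(e, q(pair(pair(0, e), pair(h(0), e)))))   [R1 at 1.2.1]
2. q(pair(e, q(pair(pair(0, e), pair(h(0), e)))))  →  q(pair(e, q(pair(pair(0, e), pair(0, e)))))   [R7 at 1.2.1.2.1]
3. q(pair(e, q(pair(pair(0, e), pair(0, e)))))  →  q(pair(e, pair(0, e)))   [R1 at 1.2]
4. q(pair(e, pair(0, e)))  →  e   [R1 at ε]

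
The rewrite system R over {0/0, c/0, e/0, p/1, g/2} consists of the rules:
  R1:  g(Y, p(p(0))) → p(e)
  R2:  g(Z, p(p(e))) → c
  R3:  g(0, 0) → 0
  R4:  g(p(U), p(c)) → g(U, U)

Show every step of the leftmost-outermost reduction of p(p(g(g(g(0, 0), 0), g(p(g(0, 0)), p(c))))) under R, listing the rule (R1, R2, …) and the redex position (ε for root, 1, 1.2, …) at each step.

p(p(0))

1. p(p(g(g(g(0, 0), 0), g(p(g(0, 0)), p(c)))))  →  p(p(g(g(0, 0), g(p(g(0, 0)), p(c)))))   [R3 at 1.1.1.1]
2. p(p(g(g(0, 0), g(p(g(0, 0)), p(c)))))  →  p(p(g(0, g(p(g(0, 0)), p(c)))))   [R3 at 1.1.1]
3. p(p(g(0, g(p(g(0, 0)), p(c)))))  →  p(p(g(0, g(g(0, 0), g(0, 0)))))   [R4 at 1.1.2]
4. p(p(g(0, g(g(0, 0), g(0, 0)))))  →  p(p(g(0, g(0, g(0, 0)))))   [R3 at 1.1.2.1]
5. p(p(g(0, g(0, g(0, 0)))))  →  p(p(g(0, g(0, 0))))   [R3 at 1.1.2.2]
6. p(p(g(0, g(0, 0))))  →  p(p(g(0, 0)))   [R3 at 1.1.2]
7. p(p(g(0, 0)))  →  p(p(0))   [R3 at 1.1]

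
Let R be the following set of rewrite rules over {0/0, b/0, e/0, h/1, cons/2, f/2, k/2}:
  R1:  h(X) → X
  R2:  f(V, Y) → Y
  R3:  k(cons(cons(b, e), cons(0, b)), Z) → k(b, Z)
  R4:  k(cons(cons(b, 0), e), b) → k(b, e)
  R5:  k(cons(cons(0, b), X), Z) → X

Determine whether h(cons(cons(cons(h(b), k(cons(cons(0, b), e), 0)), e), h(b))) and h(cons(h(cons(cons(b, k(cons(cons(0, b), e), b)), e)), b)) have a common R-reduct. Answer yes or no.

Reduce t₁ = h(cons(cons(cons(h(b), k(cons(cons(0, b), e), 0)), e), h(b))):
1. h(cons(cons(cons(h(b), k(cons(cons(0, b), e), 0)), e), h(b)))  →  cons(cons(cons(h(b), k(cons(cons(0, b), e), 0)), e), h(b))   [R1 at ε]
2. cons(cons(cons(h(b), k(cons(cons(0, b), e), 0)), e), h(b))  →  cons(cons(cons(b, k(cons(cons(0, b), e), 0)), e), h(b))   [R1 at 1.1.1]
3. cons(cons(cons(b, k(cons(cons(0, b), e), 0)), e), h(b))  →  cons(cons(cons(b, e), e), h(b))   [R5 at 1.1.2]
4. cons(cons(cons(b, e), e), h(b))  →  cons(cons(cons(b, e), e), b)   [R1 at 2]

Reduce t₂ = h(cons(h(cons(cons(b, k(cons(cons(0, b), e), b)), e)), b)):
1. h(cons(h(cons(cons(b, k(cons(cons(0, b), e), b)), e)), b))  →  cons(h(cons(cons(b, k(cons(cons(0, b), e), b)), e)), b)   [R1 at ε]
2. cons(h(cons(cons(b, k(cons(cons(0, b), e), b)), e)), b)  →  cons(cons(cons(b, k(cons(cons(0, b), e), b)), e), b)   [R1 at 1]
3. cons(cons(cons(b, k(cons(cons(0, b), e), b)), e), b)  →  cons(cons(cons(b, e), e), b)   [R5 at 1.1.2]

yes — NF(t₁) = cons(cons(cons(b, e), e), b), NF(t₂) = cons(cons(cons(b, e), e), b)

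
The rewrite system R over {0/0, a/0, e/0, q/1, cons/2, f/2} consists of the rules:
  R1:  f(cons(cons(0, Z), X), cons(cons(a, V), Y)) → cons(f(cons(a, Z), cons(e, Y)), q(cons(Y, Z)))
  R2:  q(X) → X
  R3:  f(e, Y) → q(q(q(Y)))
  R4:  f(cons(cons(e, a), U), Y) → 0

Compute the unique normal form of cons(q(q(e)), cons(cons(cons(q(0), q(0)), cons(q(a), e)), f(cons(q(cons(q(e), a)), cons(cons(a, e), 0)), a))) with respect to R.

1. cons(q(q(e)), cons(cons(cons(q(0), q(0)), cons(q(a), e)), f(cons(q(cons(q(e), a)), cons(cons(a, e), 0)), a)))  →  cons(q(e), cons(cons(cons(q(0), q(0)), cons(q(a), e)), f(cons(q(cons(q(e), a)), cons(cons(a, e), 0)), a)))   [R2 at 1]
2. cons(q(e), cons(cons(cons(q(0), q(0)), cons(q(a), e)), f(cons(q(cons(q(e), a)), cons(cons(a, e), 0)), a)))  →  cons(e, cons(cons(cons(q(0), q(0)), cons(q(a), e)), f(cons(q(cons(q(e), a)), cons(cons(a, e), 0)), a)))   [R2 at 1]
3. cons(e, cons(cons(cons(q(0), q(0)), cons(q(a), e)), f(cons(q(cons(q(e), a)), cons(cons(a, e), 0)), a)))  →  cons(e, cons(cons(cons(0, q(0)), cons(q(a), e)), f(cons(q(cons(q(e), a)), cons(cons(a, e), 0)), a)))   [R2 at 2.1.1.1]
4. cons(e, cons(cons(cons(0, q(0)), cons(q(a), e)), f(cons(q(cons(q(e), a)), cons(cons(a, e), 0)), a)))  →  cons(e, cons(cons(cons(0, 0), cons(q(a), e)), f(cons(q(cons(q(e), a)), cons(cons(a, e), 0)), a)))   [R2 at 2.1.1.2]
5. cons(e, cons(cons(cons(0, 0), cons(q(a), e)), f(cons(q(cons(q(e), a)), cons(cons(a, e), 0)), a)))  →  cons(e, cons(cons(cons(0, 0), cons(a, e)), f(cons(q(cons(q(e), a)), cons(cons(a, e), 0)), a)))   [R2 at 2.1.2.1]
6. cons(e, cons(cons(cons(0, 0), cons(a, e)), f(cons(q(cons(q(e), a)), cons(cons(a, e), 0)), a)))  →  cons(e, cons(cons(cons(0, 0), cons(a, e)), f(cons(cons(q(e), a), cons(cons(a, e), 0)), a)))   [R2 at 2.2.1.1]
7. cons(e, cons(cons(cons(0, 0), cons(a, e)), f(cons(cons(q(e), a), cons(cons(a, e), 0)), a)))  →  cons(e, cons(cons(cons(0, 0), cons(a, e)), f(cons(cons(e, a), cons(cons(a, e), 0)), a)))   [R2 at 2.2.1.1.1]
8. cons(e, cons(cons(cons(0, 0), cons(a, e)), f(cons(cons(e, a), cons(cons(a, e), 0)), a)))  →  cons(e, cons(cons(cons(0, 0), cons(a, e)), 0))   [R4 at 2.2]

cons(e, cons(cons(cons(0, 0), cons(a, e)), 0))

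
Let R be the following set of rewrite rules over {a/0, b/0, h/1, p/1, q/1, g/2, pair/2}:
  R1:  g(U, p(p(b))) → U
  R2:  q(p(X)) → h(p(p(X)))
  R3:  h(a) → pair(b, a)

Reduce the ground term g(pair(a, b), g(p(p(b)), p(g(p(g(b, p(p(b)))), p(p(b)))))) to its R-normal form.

1. g(pair(a, b), g(p(p(b)), p(g(p(g(b, p(p(b)))), p(p(b))))))  →  g(pair(a, b), g(p(p(b)), p(p(g(b, p(p(b)))))))   [R1 at 2.2.1]
2. g(pair(a, b), g(p(p(b)), p(p(g(b, p(p(b)))))))  →  g(pair(a, b), g(p(p(b)), p(p(b))))   [R1 at 2.2.1.1]
3. g(pair(a, b), g(p(p(b)), p(p(b))))  →  g(pair(a, b), p(p(b)))   [R1 at 2]
4. g(pair(a, b), p(p(b)))  →  pair(a, b)   [R1 at ε]

pair(a, b)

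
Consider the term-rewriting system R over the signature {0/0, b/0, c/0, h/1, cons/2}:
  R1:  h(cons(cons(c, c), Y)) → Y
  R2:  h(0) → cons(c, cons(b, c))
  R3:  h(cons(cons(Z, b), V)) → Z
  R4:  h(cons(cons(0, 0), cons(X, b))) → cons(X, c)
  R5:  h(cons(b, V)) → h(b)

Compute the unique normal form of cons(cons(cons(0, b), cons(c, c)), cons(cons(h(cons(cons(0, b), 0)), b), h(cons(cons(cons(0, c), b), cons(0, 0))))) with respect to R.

1. cons(cons(cons(0, b), cons(c, c)), cons(cons(h(cons(cons(0, b), 0)), b), h(cons(cons(cons(0, c), b), cons(0, 0)))))  →  cons(cons(cons(0, b), cons(c, c)), cons(cons(0, b), h(cons(cons(cons(0, c), b), cons(0, 0)))))   [R3 at 2.1.1]
2. cons(cons(cons(0, b), cons(c, c)), cons(cons(0, b), h(cons(cons(cons(0, c), b), cons(0, 0)))))  →  cons(cons(cons(0, b), cons(c, c)), cons(cons(0, b), cons(0, c)))   [R3 at 2.2]

cons(cons(cons(0, b), cons(c, c)), cons(cons(0, b), cons(0, c)))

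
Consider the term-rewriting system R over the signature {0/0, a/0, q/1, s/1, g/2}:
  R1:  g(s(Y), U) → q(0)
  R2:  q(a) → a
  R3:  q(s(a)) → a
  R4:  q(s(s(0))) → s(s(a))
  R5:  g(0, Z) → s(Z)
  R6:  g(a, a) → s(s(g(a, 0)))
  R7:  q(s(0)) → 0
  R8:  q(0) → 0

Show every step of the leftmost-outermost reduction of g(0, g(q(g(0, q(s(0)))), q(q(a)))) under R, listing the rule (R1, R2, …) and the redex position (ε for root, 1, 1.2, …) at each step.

s(s(a))

1. g(0, g(q(g(0, q(s(0)))), q(q(a))))  →  s(g(q(g(0, q(s(0)))), q(q(a))))   [R5 at ε]
2. s(g(q(g(0, q(s(0)))), q(q(a))))  →  s(g(q(s(q(s(0)))), q(q(a))))   [R5 at 1.1.1]
3. s(g(q(s(q(s(0)))), q(q(a))))  →  s(g(q(s(0)), q(q(a))))   [R7 at 1.1.1.1]
4. s(g(q(s(0)), q(q(a))))  →  s(g(0, q(q(a))))   [R7 at 1.1]
5. s(g(0, q(q(a))))  →  s(s(q(q(a))))   [R5 at 1]
6. s(s(q(q(a))))  →  s(s(q(a)))   [R2 at 1.1.1]
7. s(s(q(a)))  →  s(s(a))   [R2 at 1.1]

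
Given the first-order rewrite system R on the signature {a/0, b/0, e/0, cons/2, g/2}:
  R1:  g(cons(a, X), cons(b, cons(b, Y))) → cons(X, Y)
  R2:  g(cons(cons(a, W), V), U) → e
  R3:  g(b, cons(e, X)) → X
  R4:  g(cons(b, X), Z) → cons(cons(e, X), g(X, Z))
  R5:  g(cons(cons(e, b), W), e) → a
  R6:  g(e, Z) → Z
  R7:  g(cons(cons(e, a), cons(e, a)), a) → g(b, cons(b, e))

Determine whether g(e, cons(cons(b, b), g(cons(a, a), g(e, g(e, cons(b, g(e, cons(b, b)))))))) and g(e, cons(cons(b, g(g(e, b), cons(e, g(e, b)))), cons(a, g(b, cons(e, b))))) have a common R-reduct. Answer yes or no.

yes — NF(t₁) = cons(cons(b, b), cons(a, b)), NF(t₂) = cons(cons(b, b), cons(a, b))

Reduce t₁ = g(e, cons(cons(b, b), g(cons(a, a), g(e, g(e, cons(b, g(e, cons(b, b)))))))):
1. g(e, cons(cons(b, b), g(cons(a, a), g(e, g(e, cons(b, g(e, cons(b, b))))))))  →  cons(cons(b, b), g(cons(a, a), g(e, g(e, cons(b, g(e, cons(b, b)))))))   [R6 at ε]
2. cons(cons(b, b), g(cons(a, a), g(e, g(e, cons(b, g(e, cons(b, b)))))))  →  cons(cons(b, b), g(cons(a, a), g(e, cons(b, g(e, cons(b, b))))))   [R6 at 2.2]
3. cons(cons(b, b), g(cons(a, a), g(e, cons(b, g(e, cons(b, b))))))  →  cons(cons(b, b), g(cons(a, a), cons(b, g(e, cons(b, b)))))   [R6 at 2.2]
4. cons(cons(b, b), g(cons(a, a), cons(b, g(e, cons(b, b)))))  →  cons(cons(b, b), g(cons(a, a), cons(b, cons(b, b))))   [R6 at 2.2.2]
5. cons(cons(b, b), g(cons(a, a), cons(b, cons(b, b))))  →  cons(cons(b, b), cons(a, b))   [R1 at 2]

Reduce t₂ = g(e, cons(cons(b, g(g(e, b), cons(e, g(e, b)))), cons(a, g(b, cons(e, b))))):
1. g(e, cons(cons(b, g(g(e, b), cons(e, g(e, b)))), cons(a, g(b, cons(e, b)))))  →  cons(cons(b, g(g(e, b), cons(e, g(e, b)))), cons(a, g(b, cons(e, b))))   [R6 at ε]
2. cons(cons(b, g(g(e, b), cons(e, g(e, b)))), cons(a, g(b, cons(e, b))))  →  cons(cons(b, g(b, cons(e, g(e, b)))), cons(a, g(b, cons(e, b))))   [R6 at 1.2.1]
3. cons(cons(b, g(b, cons(e, g(e, b)))), cons(a, g(b, cons(e, b))))  →  cons(cons(b, g(e, b)), cons(a, g(b, cons(e, b))))   [R3 at 1.2]
4. cons(cons(b, g(e, b)), cons(a, g(b, cons(e, b))))  →  cons(cons(b, b), cons(a, g(b, cons(e, b))))   [R6 at 1.2]
5. cons(cons(b, b), cons(a, g(b, cons(e, b))))  →  cons(cons(b, b), cons(a, b))   [R3 at 2.2]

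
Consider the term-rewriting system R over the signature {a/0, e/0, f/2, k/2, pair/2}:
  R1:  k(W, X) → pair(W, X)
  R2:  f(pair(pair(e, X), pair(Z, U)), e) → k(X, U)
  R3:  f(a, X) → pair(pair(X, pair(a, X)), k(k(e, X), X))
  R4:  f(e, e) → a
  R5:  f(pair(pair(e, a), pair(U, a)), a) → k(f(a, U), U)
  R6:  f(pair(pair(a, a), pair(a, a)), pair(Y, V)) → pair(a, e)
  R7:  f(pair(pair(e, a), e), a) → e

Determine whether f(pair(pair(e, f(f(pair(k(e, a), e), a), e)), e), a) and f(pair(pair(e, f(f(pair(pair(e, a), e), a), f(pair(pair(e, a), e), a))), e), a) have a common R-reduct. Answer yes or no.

Reduce t₁ = f(pair(pair(e, f(f(pair(k(e, a), e), a), e)), e), a):
1. f(pair(pair(e, f(f(pair(k(e, a), e), a), e)), e), a)  →  f(pair(pair(e, f(f(pair(pair(e, a), e), a), e)), e), a)   [R1 at 1.1.2.1.1.1]
2. f(pair(pair(e, f(f(pair(pair(e, a), e), a), e)), e), a)  →  f(pair(pair(e, f(e, e)), e), a)   [R7 at 1.1.2.1]
3. f(pair(pair(e, f(e, e)), e), a)  →  f(pair(pair(e, a), e), a)   [R4 at 1.1.2]
4. f(pair(pair(e, a), e), a)  →  e   [R7 at ε]

Reduce t₂ = f(pair(pair(e, f(f(pair(pair(e, a), e), a), f(pair(pair(e, a), e), a))), e), a):
1. f(pair(pair(e, f(f(pair(pair(e, a), e), a), f(pair(pair(e, a), e), a))), e), a)  →  f(pair(pair(e, f(e, f(pair(pair(e, a), e), a))), e), a)   [R7 at 1.1.2.1]
2. f(pair(pair(e, f(e, f(pair(pair(e, a), e), a))), e), a)  →  f(pair(pair(e, f(e, e)), e), a)   [R7 at 1.1.2.2]
3. f(pair(pair(e, f(e, e)), e), a)  →  f(pair(pair(e, a), e), a)   [R4 at 1.1.2]
4. f(pair(pair(e, a), e), a)  →  e   [R7 at ε]

yes — NF(t₁) = e, NF(t₂) = e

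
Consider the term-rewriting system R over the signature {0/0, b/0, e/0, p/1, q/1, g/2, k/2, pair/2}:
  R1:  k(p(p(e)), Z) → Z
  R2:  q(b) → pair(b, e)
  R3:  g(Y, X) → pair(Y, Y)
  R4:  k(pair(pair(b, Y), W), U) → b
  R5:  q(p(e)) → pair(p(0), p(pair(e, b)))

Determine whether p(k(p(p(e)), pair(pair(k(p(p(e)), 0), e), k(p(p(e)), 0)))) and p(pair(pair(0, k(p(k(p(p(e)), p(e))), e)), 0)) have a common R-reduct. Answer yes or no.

Reduce t₁ = p(k(p(p(e)), pair(pair(k(p(p(e)), 0), e), k(p(p(e)), 0)))):
1. p(k(p(p(e)), pair(pair(k(p(p(e)), 0), e), k(p(p(e)), 0))))  →  p(pair(pair(k(p(p(e)), 0), e), k(p(p(e)), 0)))   [R1 at 1]
2. p(pair(pair(k(p(p(e)), 0), e), k(p(p(e)), 0)))  →  p(pair(pair(0, e), k(p(p(e)), 0)))   [R1 at 1.1.1]
3. p(pair(pair(0, e), k(p(p(e)), 0)))  →  p(pair(pair(0, e), 0))   [R1 at 1.2]

Reduce t₂ = p(pair(pair(0, k(p(k(p(p(e)), p(e))), e)), 0)):
1. p(pair(pair(0, k(p(k(p(p(e)), p(e))), e)), 0))  →  p(pair(pair(0, k(p(p(e)), e)), 0))   [R1 at 1.1.2.1.1]
2. p(pair(pair(0, k(p(p(e)), e)), 0))  →  p(pair(pair(0, e), 0))   [R1 at 1.1.2]

yes — NF(t₁) = p(pair(pair(0, e), 0)), NF(t₂) = p(pair(pair(0, e), 0))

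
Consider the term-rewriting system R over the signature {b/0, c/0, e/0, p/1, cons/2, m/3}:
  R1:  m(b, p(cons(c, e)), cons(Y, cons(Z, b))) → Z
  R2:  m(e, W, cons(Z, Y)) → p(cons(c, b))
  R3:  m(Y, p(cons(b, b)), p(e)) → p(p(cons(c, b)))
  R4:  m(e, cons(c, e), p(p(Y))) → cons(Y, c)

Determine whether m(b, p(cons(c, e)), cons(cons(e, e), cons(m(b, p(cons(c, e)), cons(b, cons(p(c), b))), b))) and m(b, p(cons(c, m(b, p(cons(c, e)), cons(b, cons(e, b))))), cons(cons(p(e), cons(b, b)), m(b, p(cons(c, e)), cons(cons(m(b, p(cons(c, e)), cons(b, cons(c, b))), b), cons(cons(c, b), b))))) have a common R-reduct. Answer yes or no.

Reduce t₁ = m(b, p(cons(c, e)), cons(cons(e, e), cons(m(b, p(cons(c, e)), cons(b, cons(p(c), b))), b))):
1. m(b, p(cons(c, e)), cons(cons(e, e), cons(m(b, p(cons(c, e)), cons(b, cons(p(c), b))), b)))  →  m(b, p(cons(c, e)), cons(b, cons(p(c), b)))   [R1 at ε]
2. m(b, p(cons(c, e)), cons(b, cons(p(c), b)))  →  p(c)   [R1 at ε]

Reduce t₂ = m(b, p(cons(c, m(b, p(cons(c, e)), cons(b, cons(e, b))))), cons(cons(p(e), cons(b, b)), m(b, p(cons(c, e)), cons(cons(m(b, p(cons(c, e)), cons(b, cons(c, b))), b), cons(cons(c, b), b))))):
1. m(b, p(cons(c, m(b, p(cons(c, e)), cons(b, cons(e, b))))), cons(cons(p(e), cons(b, b)), m(b, p(cons(c, e)), cons(cons(m(b, p(cons(c, e)), cons(b, cons(c, b))), b), cons(cons(c, b), b)))))  →  m(b, p(cons(c, e)), cons(cons(p(e), cons(b, b)), m(b, p(cons(c, e)), cons(cons(m(b, p(cons(c, e)), cons(b, cons(c, b))), b), cons(cons(c, b), b)))))   [R1 at 2.1.2]
2. m(b, p(cons(c, e)), cons(cons(p(e), cons(b, b)), m(b, p(cons(c, e)), cons(cons(m(b, p(cons(c, e)), cons(b, cons(c, b))), b), cons(cons(c, b), b)))))  →  m(b, p(cons(c, e)), cons(cons(p(e), cons(b, b)), cons(c, b)))   [R1 at 3.2]
3. m(b, p(cons(c, e)), cons(cons(p(e), cons(b, b)), cons(c, b)))  →  c   [R1 at ε]

no — NF(t₁) = p(c), NF(t₂) = c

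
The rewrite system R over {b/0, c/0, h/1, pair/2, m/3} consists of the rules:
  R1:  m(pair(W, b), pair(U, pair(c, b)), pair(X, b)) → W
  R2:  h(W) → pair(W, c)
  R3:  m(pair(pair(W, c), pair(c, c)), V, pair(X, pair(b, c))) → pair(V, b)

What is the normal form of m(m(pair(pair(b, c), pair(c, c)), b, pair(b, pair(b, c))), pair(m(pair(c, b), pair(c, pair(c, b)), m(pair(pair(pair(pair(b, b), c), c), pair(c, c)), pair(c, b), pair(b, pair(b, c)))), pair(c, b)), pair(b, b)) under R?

1. m(m(pair(pair(b, c), pair(c, c)), b, pair(b, pair(b, c))), pair(m(pair(c, b), pair(c, pair(c, b)), m(pair(pair(pair(pair(b, b), c), c), pair(c, c)), pair(c, b), pair(b, pair(b, c)))), pair(c, b)), pair(b, b))  →  m(pair(b, b), pair(m(pair(c, b), pair(c, pair(c, b)), m(pair(pair(pair(pair(b, b), c), c), pair(c, c)), pair(c, b), pair(b, pair(b, c)))), pair(c, b)), pair(b, b))   [R3 at 1]
2. m(pair(b, b), pair(m(pair(c, b), pair(c, pair(c, b)), m(pair(pair(pair(pair(b, b), c), c), pair(c, c)), pair(c, b), pair(b, pair(b, c)))), pair(c, b)), pair(b, b))  →  b   [R1 at ε]

b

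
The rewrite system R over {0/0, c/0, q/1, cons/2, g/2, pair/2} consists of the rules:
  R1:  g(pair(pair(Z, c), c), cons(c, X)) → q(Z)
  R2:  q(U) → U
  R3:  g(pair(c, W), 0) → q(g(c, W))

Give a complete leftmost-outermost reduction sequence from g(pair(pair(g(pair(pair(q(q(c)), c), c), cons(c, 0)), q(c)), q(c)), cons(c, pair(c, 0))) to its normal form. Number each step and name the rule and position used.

c

1. g(pair(pair(g(pair(pair(q(q(c)), c), c), cons(c, 0)), q(c)), q(c)), cons(c, pair(c, 0)))  →  g(pair(pair(q(q(q(c))), q(c)), q(c)), cons(c, pair(c, 0)))   [R1 at 1.1.1]
2. g(pair(pair(q(q(q(c))), q(c)), q(c)), cons(c, pair(c, 0)))  →  g(pair(pair(q(q(c)), q(c)), q(c)), cons(c, pair(c, 0)))   [R2 at 1.1.1]
3. g(pair(pair(q(q(c)), q(c)), q(c)), cons(c, pair(c, 0)))  →  g(pair(pair(q(c), q(c)), q(c)), cons(c, pair(c, 0)))   [R2 at 1.1.1]
4. g(pair(pair(q(c), q(c)), q(c)), cons(c, pair(c, 0)))  →  g(pair(pair(c, q(c)), q(c)), cons(c, pair(c, 0)))   [R2 at 1.1.1]
5. g(pair(pair(c, q(c)), q(c)), cons(c, pair(c, 0)))  →  g(pair(pair(c, c), q(c)), cons(c, pair(c, 0)))   [R2 at 1.1.2]
6. g(pair(pair(c, c), q(c)), cons(c, pair(c, 0)))  →  g(pair(pair(c, c), c), cons(c, pair(c, 0)))   [R2 at 1.2]
7. g(pair(pair(c, c), c), cons(c, pair(c, 0)))  →  q(c)   [R1 at ε]
8. q(c)  →  c   [R2 at ε]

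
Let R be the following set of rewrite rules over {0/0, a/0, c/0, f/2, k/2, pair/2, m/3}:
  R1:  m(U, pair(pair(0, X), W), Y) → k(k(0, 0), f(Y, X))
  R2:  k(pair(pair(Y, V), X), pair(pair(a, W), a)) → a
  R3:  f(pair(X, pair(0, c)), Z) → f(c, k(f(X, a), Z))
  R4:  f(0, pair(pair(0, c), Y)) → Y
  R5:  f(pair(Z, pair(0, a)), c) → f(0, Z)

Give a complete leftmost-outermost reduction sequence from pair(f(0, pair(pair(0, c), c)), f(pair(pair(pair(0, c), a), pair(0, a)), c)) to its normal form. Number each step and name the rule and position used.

1. pair(f(0, pair(pair(0, c), c)), f(pair(pair(pair(0, c), a), pair(0, a)), c))  →  pair(c, f(pair(pair(pair(0, c), a), pair(0, a)), c))   [R4 at 1]
2. pair(c, f(pair(pair(pair(0, c), a), pair(0, a)), c))  →  pair(c, f(0, pair(pair(0, c), a)))   [R5 at 2]
3. pair(c, f(0, pair(pair(0, c), a)))  →  pair(c, a)   [R4 at 2]

pair(c, a)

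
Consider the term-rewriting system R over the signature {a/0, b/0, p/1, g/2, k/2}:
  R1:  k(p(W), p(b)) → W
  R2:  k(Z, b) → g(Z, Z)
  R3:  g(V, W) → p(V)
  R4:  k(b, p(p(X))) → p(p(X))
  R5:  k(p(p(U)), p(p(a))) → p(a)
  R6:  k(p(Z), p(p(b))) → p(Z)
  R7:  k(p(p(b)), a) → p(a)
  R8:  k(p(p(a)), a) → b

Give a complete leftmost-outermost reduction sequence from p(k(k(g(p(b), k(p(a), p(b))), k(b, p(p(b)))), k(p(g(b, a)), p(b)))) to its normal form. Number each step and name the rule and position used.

1. p(k(k(g(p(b), k(p(a), p(b))), k(b, p(p(b)))), k(p(g(b, a)), p(b))))  →  p(k(k(p(p(b)), k(b, p(p(b)))), k(p(g(b, a)), p(b))))   [R3 at 1.1.1]
2. p(k(k(p(p(b)), k(b, p(p(b)))), k(p(g(b, a)), p(b))))  →  p(k(k(p(p(b)), p(p(b))), k(p(g(b, a)), p(b))))   [R4 at 1.1.2]
3. p(k(k(p(p(b)), p(p(b))), k(p(g(b, a)), p(b))))  →  p(k(p(p(b)), k(p(g(b, a)), p(b))))   [R6 at 1.1]
4. p(k(p(p(b)), k(p(g(b, a)), p(b))))  →  p(k(p(p(b)), g(b, a)))   [R1 at 1.2]
5. p(k(p(p(b)), g(b, a)))  →  p(k(p(p(b)), p(b)))   [R3 at 1.2]
6. p(k(p(p(b)), p(b)))  →  p(p(b))   [R1 at 1]

p(p(b))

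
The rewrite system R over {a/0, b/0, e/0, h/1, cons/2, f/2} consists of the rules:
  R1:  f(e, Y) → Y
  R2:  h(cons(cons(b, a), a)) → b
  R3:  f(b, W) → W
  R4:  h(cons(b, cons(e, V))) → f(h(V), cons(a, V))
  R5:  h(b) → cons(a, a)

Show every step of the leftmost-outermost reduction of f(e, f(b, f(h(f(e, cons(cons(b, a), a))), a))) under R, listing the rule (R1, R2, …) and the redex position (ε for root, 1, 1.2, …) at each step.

a

1. f(e, f(b, f(h(f(e, cons(cons(b, a), a))), a)))  →  f(b, f(h(f(e, cons(cons(b, a), a))), a))   [R1 at ε]
2. f(b, f(h(f(e, cons(cons(b, a), a))), a))  →  f(h(f(e, cons(cons(b, a), a))), a)   [R3 at ε]
3. f(h(f(e, cons(cons(b, a), a))), a)  →  f(h(cons(cons(b, a), a)), a)   [R1 at 1.1]
4. f(h(cons(cons(b, a), a)), a)  →  f(b, a)   [R2 at 1]
5. f(b, a)  →  a   [R3 at ε]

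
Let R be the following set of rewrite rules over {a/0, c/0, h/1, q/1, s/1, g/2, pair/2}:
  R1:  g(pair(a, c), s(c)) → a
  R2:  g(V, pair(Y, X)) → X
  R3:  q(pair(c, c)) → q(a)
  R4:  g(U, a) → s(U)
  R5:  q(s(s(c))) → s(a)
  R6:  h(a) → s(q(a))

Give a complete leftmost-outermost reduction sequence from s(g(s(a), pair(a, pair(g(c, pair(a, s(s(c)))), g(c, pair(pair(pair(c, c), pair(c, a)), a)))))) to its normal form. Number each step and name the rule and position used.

1. s(g(s(a), pair(a, pair(g(c, pair(a, s(s(c)))), g(c, pair(pair(pair(c, c), pair(c, a)), a))))))  →  s(pair(g(c, pair(a, s(s(c)))), g(c, pair(pair(pair(c, c), pair(c, a)), a))))   [R2 at 1]
2. s(pair(g(c, pair(a, s(s(c)))), g(c, pair(pair(pair(c, c), pair(c, a)), a))))  →  s(pair(s(s(c)), g(c, pair(pair(pair(c, c), pair(c, a)), a))))   [R2 at 1.1]
3. s(pair(s(s(c)), g(c, pair(pair(pair(c, c), pair(c, a)), a))))  →  s(pair(s(s(c)), a))   [R2 at 1.2]

s(pair(s(s(c)), a))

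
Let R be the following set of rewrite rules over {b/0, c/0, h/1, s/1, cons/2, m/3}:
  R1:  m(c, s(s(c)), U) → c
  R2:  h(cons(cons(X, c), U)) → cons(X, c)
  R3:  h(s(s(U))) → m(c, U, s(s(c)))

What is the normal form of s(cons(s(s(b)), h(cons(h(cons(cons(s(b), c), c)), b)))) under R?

s(cons(s(s(b)), cons(s(b), c)))

1. s(cons(s(s(b)), h(cons(h(cons(cons(s(b), c), c)), b))))  →  s(cons(s(s(b)), h(cons(cons(s(b), c), b))))   [R2 at 1.2.1.1]
2. s(cons(s(s(b)), h(cons(cons(s(b), c), b))))  →  s(cons(s(s(b)), cons(s(b), c)))   [R2 at 1.2]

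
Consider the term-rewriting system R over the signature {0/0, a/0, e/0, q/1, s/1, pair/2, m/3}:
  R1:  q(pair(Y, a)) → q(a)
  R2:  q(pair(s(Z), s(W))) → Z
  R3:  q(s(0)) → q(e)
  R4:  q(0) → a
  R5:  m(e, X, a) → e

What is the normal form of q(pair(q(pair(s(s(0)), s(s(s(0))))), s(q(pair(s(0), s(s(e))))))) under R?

0

1. q(pair(q(pair(s(s(0)), s(s(s(0))))), s(q(pair(s(0), s(s(e)))))))  →  q(pair(s(0), s(q(pair(s(0), s(s(e)))))))   [R2 at 1.1]
2. q(pair(s(0), s(q(pair(s(0), s(s(e)))))))  →  0   [R2 at ε]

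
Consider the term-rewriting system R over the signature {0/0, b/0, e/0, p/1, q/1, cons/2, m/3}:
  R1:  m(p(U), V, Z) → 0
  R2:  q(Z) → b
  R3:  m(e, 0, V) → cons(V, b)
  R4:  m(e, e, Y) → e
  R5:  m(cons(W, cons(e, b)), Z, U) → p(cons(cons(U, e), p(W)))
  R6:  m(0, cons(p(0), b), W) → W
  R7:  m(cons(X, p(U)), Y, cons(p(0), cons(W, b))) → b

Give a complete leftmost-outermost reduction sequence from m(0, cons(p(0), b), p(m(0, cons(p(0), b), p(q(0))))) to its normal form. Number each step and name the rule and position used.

p(p(b))

1. m(0, cons(p(0), b), p(m(0, cons(p(0), b), p(q(0)))))  →  p(m(0, cons(p(0), b), p(q(0))))   [R6 at ε]
2. p(m(0, cons(p(0), b), p(q(0))))  →  p(p(q(0)))   [R6 at 1]
3. p(p(q(0)))  →  p(p(b))   [R2 at 1.1]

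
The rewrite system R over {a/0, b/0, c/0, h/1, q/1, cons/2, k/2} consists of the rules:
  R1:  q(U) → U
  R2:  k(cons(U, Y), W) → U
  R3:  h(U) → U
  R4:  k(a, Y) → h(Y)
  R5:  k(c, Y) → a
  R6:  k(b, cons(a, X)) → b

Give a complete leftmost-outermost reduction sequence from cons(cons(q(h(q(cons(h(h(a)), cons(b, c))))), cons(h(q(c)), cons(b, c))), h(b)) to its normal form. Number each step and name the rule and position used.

cons(cons(cons(a, cons(b, c)), cons(c, cons(b, c))), b)

1. cons(cons(q(h(q(cons(h(h(a)), cons(b, c))))), cons(h(q(c)), cons(b, c))), h(b))  →  cons(cons(h(q(cons(h(h(a)), cons(b, c)))), cons(h(q(c)), cons(b, c))), h(b))   [R1 at 1.1]
2. cons(cons(h(q(cons(h(h(a)), cons(b, c)))), cons(h(q(c)), cons(b, c))), h(b))  →  cons(cons(q(cons(h(h(a)), cons(b, c))), cons(h(q(c)), cons(b, c))), h(b))   [R3 at 1.1]
3. cons(cons(q(cons(h(h(a)), cons(b, c))), cons(h(q(c)), cons(b, c))), h(b))  →  cons(cons(cons(h(h(a)), cons(b, c)), cons(h(q(c)), cons(b, c))), h(b))   [R1 at 1.1]
4. cons(cons(cons(h(h(a)), cons(b, c)), cons(h(q(c)), cons(b, c))), h(b))  →  cons(cons(cons(h(a), cons(b, c)), cons(h(q(c)), cons(b, c))), h(b))   [R3 at 1.1.1]
5. cons(cons(cons(h(a), cons(b, c)), cons(h(q(c)), cons(b, c))), h(b))  →  cons(cons(cons(a, cons(b, c)), cons(h(q(c)), cons(b, c))), h(b))   [R3 at 1.1.1]
6. cons(cons(cons(a, cons(b, c)), cons(h(q(c)), cons(b, c))), h(b))  →  cons(cons(cons(a, cons(b, c)), cons(q(c), cons(b, c))), h(b))   [R3 at 1.2.1]
7. cons(cons(cons(a, cons(b, c)), cons(q(c), cons(b, c))), h(b))  →  cons(cons(cons(a, cons(b, c)), cons(c, cons(b, c))), h(b))   [R1 at 1.2.1]
8. cons(cons(cons(a, cons(b, c)), cons(c, cons(b, c))), h(b))  →  cons(cons(cons(a, cons(b, c)), cons(c, cons(b, c))), b)   [R3 at 2]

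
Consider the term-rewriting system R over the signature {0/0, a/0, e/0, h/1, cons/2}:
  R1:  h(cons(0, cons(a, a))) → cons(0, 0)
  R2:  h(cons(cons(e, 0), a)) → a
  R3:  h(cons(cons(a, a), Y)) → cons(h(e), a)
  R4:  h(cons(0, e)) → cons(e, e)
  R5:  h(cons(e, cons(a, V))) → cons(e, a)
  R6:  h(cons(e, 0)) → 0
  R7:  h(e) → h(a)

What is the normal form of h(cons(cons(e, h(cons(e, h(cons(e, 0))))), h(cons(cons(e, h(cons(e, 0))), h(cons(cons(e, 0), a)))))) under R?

a

1. h(cons(cons(e, h(cons(e, h(cons(e, 0))))), h(cons(cons(e, h(cons(e, 0))), h(cons(cons(e, 0), a))))))  →  h(cons(cons(e, h(cons(e, 0))), h(cons(cons(e, h(cons(e, 0))), h(cons(cons(e, 0), a))))))   [R6 at 1.1.2.1.2]
2. h(cons(cons(e, h(cons(e, 0))), h(cons(cons(e, h(cons(e, 0))), h(cons(cons(e, 0), a))))))  →  h(cons(cons(e, 0), h(cons(cons(e, h(cons(e, 0))), h(cons(cons(e, 0), a))))))   [R6 at 1.1.2]
3. h(cons(cons(e, 0), h(cons(cons(e, h(cons(e, 0))), h(cons(cons(e, 0), a))))))  →  h(cons(cons(e, 0), h(cons(cons(e, 0), h(cons(cons(e, 0), a))))))   [R6 at 1.2.1.1.2]
4. h(cons(cons(e, 0), h(cons(cons(e, 0), h(cons(cons(e, 0), a))))))  →  h(cons(cons(e, 0), h(cons(cons(e, 0), a))))   [R2 at 1.2.1.2]
5. h(cons(cons(e, 0), h(cons(cons(e, 0), a))))  →  h(cons(cons(e, 0), a))   [R2 at 1.2]
6. h(cons(cons(e, 0), a))  →  a   [R2 at ε]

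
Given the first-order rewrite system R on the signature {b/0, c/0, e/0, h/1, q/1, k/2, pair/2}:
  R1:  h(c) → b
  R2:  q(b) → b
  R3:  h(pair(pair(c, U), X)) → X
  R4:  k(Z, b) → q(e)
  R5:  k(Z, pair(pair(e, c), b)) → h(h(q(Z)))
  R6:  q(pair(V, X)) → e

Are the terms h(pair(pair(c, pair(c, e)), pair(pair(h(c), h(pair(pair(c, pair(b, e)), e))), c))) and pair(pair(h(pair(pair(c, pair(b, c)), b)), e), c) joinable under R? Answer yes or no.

yes — NF(t₁) = pair(pair(b, e), c), NF(t₂) = pair(pair(b, e), c)

Reduce t₁ = h(pair(pair(c, pair(c, e)), pair(pair(h(c), h(pair(pair(c, pair(b, e)), e))), c))):
1. h(pair(pair(c, pair(c, e)), pair(pair(h(c), h(pair(pair(c, pair(b, e)), e))), c)))  →  pair(pair(h(c), h(pair(pair(c, pair(b, e)), e))), c)   [R3 at ε]
2. pair(pair(h(c), h(pair(pair(c, pair(b, e)), e))), c)  →  pair(pair(b, h(pair(pair(c, pair(b, e)), e))), c)   [R1 at 1.1]
3. pair(pair(b, h(pair(pair(c, pair(b, e)), e))), c)  →  pair(pair(b, e), c)   [R3 at 1.2]

Reduce t₂ = pair(pair(h(pair(pair(c, pair(b, c)), b)), e), c):
1. pair(pair(h(pair(pair(c, pair(b, c)), b)), e), c)  →  pair(pair(b, e), c)   [R3 at 1.1]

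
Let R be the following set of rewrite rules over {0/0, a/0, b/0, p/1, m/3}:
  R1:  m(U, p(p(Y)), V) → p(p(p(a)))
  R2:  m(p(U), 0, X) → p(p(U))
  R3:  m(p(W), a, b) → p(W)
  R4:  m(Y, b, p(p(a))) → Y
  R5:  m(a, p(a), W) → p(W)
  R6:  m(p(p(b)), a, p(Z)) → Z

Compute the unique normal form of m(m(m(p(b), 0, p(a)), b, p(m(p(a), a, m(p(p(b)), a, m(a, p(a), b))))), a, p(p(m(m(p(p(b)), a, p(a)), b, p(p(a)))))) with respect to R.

p(a)

1. m(m(m(p(b), 0, p(a)), b, p(m(p(a), a, m(p(p(b)), a, m(a, p(a), b))))), a, p(p(m(m(p(p(b)), a, p(a)), b, p(p(a))))))  →  m(m(p(p(b)), b, p(m(p(a), a, m(p(p(b)), a, m(a, p(a), b))))), a, p(p(m(m(p(p(b)), a, p(a)), b, p(p(a))))))   [R2 at 1.1]
2. m(m(p(p(b)), b, p(m(p(a), a, m(p(p(b)), a, m(a, p(a), b))))), a, p(p(m(m(p(p(b)), a, p(a)), b, p(p(a))))))  →  m(m(p(p(b)), b, p(m(p(a), a, m(p(p(b)), a, p(b))))), a, p(p(m(m(p(p(b)), a, p(a)), b, p(p(a))))))   [R5 at 1.3.1.3.3]
3. m(m(p(p(b)), b, p(m(p(a), a, m(p(p(b)), a, p(b))))), a, p(p(m(m(p(p(b)), a, p(a)), b, p(p(a))))))  →  m(m(p(p(b)), b, p(m(p(a), a, b))), a, p(p(m(m(p(p(b)), a, p(a)), b, p(p(a))))))   [R6 at 1.3.1.3]
4. m(m(p(p(b)), b, p(m(p(a), a, b))), a, p(p(m(m(p(p(b)), a, p(a)), b, p(p(a))))))  →  m(m(p(p(b)), b, p(p(a))), a, p(p(m(m(p(p(b)), a, p(a)), b, p(p(a))))))   [R3 at 1.3.1]
5. m(m(p(p(b)), b, p(p(a))), a, p(p(m(m(p(p(b)), a, p(a)), b, p(p(a))))))  →  m(p(p(b)), a, p(p(m(m(p(p(b)), a, p(a)), b, p(p(a))))))   [R4 at 1]
6. m(p(p(b)), a, p(p(m(m(p(p(b)), a, p(a)), b, p(p(a))))))  →  p(m(m(p(p(b)), a, p(a)), b, p(p(a))))   [R6 at ε]
7. p(m(m(p(p(b)), a, p(a)), b, p(p(a))))  →  p(m(p(p(b)), a, p(a)))   [R4 at 1]
8. p(m(p(p(b)), a, p(a)))  →  p(a)   [R6 at 1]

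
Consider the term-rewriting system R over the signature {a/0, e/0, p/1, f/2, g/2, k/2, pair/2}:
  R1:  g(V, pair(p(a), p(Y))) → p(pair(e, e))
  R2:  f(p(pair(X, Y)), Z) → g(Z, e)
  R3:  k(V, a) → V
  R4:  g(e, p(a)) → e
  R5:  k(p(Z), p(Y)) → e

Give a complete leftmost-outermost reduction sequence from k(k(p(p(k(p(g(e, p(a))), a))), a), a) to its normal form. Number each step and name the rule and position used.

p(p(p(e)))

1. k(k(p(p(k(p(g(e, p(a))), a))), a), a)  →  k(p(p(k(p(g(e, p(a))), a))), a)   [R3 at ε]
2. k(p(p(k(p(g(e, p(a))), a))), a)  →  p(p(k(p(g(e, p(a))), a)))   [R3 at ε]
3. p(p(k(p(g(e, p(a))), a)))  →  p(p(p(g(e, p(a)))))   [R3 at 1.1]
4. p(p(p(g(e, p(a)))))  →  p(p(p(e)))   [R4 at 1.1.1]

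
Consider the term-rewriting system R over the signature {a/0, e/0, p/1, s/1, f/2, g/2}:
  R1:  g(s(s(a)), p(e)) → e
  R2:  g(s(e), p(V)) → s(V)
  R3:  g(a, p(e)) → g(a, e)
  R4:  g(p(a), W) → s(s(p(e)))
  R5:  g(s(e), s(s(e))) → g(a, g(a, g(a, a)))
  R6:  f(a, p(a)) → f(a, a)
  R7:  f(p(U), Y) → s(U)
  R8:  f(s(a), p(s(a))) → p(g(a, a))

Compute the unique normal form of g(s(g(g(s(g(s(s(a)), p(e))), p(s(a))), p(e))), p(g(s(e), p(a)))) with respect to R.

1. g(s(g(g(s(g(s(s(a)), p(e))), p(s(a))), p(e))), p(g(s(e), p(a))))  →  g(s(g(g(s(e), p(s(a))), p(e))), p(g(s(e), p(a))))   [R1 at 1.1.1.1.1]
2. g(s(g(g(s(e), p(s(a))), p(e))), p(g(s(e), p(a))))  →  g(s(g(s(s(a)), p(e))), p(g(s(e), p(a))))   [R2 at 1.1.1]
3. g(s(g(s(s(a)), p(e))), p(g(s(e), p(a))))  →  g(s(e), p(g(s(e), p(a))))   [R1 at 1.1]
4. g(s(e), p(g(s(e), p(a))))  →  s(g(s(e), p(a)))   [R2 at ε]
5. s(g(s(e), p(a)))  →  s(s(a))   [R2 at 1]

s(s(a))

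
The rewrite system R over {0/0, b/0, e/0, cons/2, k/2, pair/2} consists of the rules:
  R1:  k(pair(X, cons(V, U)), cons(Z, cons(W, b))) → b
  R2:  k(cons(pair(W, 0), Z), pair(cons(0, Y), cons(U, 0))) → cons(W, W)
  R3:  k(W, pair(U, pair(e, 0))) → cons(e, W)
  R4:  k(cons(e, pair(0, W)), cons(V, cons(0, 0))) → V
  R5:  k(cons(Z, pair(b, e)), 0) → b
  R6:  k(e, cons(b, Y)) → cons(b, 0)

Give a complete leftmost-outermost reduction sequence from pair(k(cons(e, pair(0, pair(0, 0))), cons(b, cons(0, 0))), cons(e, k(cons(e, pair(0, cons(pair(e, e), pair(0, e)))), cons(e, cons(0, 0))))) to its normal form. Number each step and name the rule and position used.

1. pair(k(cons(e, pair(0, pair(0, 0))), cons(b, cons(0, 0))), cons(e, k(cons(e, pair(0, cons(pair(e, e), pair(0, e)))), cons(e, cons(0, 0)))))  →  pair(b, cons(e, k(cons(e, pair(0, cons(pair(e, e), pair(0, e)))), cons(e, cons(0, 0)))))   [R4 at 1]
2. pair(b, cons(e, k(cons(e, pair(0, cons(pair(e, e), pair(0, e)))), cons(e, cons(0, 0)))))  →  pair(b, cons(e, e))   [R4 at 2.2]

pair(b, cons(e, e))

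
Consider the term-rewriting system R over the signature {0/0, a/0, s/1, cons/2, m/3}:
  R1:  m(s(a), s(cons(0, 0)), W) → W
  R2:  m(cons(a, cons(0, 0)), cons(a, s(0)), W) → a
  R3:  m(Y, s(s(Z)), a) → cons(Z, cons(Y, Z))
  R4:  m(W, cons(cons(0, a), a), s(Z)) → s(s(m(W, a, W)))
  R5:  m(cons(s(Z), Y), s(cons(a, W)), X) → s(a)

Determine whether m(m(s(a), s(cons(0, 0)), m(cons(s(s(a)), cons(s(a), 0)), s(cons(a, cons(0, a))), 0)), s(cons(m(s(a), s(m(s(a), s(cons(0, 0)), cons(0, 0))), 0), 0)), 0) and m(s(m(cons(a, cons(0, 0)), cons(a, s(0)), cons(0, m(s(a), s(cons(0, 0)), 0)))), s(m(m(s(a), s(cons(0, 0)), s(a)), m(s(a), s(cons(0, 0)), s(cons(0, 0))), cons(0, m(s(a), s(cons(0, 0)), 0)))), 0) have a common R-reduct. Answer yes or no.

yes — NF(t₁) = 0, NF(t₂) = 0

Reduce t₁ = m(m(s(a), s(cons(0, 0)), m(cons(s(s(a)), cons(s(a), 0)), s(cons(a, cons(0, a))), 0)), s(cons(m(s(a), s(m(s(a), s(cons(0, 0)), cons(0, 0))), 0), 0)), 0):
1. m(m(s(a), s(cons(0, 0)), m(cons(s(s(a)), cons(s(a), 0)), s(cons(a, cons(0, a))), 0)), s(cons(m(s(a), s(m(s(a), s(cons(0, 0)), cons(0, 0))), 0), 0)), 0)  →  m(m(cons(s(s(a)), cons(s(a), 0)), s(cons(a, cons(0, a))), 0), s(cons(m(s(a), s(m(s(a), s(cons(0, 0)), cons(0, 0))), 0), 0)), 0)   [R1 at 1]
2. m(m(cons(s(s(a)), cons(s(a), 0)), s(cons(a, cons(0, a))), 0), s(cons(m(s(a), s(m(s(a), s(cons(0, 0)), cons(0, 0))), 0), 0)), 0)  →  m(s(a), s(cons(m(s(a), s(m(s(a), s(cons(0, 0)), cons(0, 0))), 0), 0)), 0)   [R5 at 1]
3. m(s(a), s(cons(m(s(a), s(m(s(a), s(cons(0, 0)), cons(0, 0))), 0), 0)), 0)  →  m(s(a), s(cons(m(s(a), s(cons(0, 0)), 0), 0)), 0)   [R1 at 2.1.1.2.1]
4. m(s(a), s(cons(m(s(a), s(cons(0, 0)), 0), 0)), 0)  →  m(s(a), s(cons(0, 0)), 0)   [R1 at 2.1.1]
5. m(s(a), s(cons(0, 0)), 0)  →  0   [R1 at ε]

Reduce t₂ = m(s(m(cons(a, cons(0, 0)), cons(a, s(0)), cons(0, m(s(a), s(cons(0, 0)), 0)))), s(m(m(s(a), s(cons(0, 0)), s(a)), m(s(a), s(cons(0, 0)), s(cons(0, 0))), cons(0, m(s(a), s(cons(0, 0)), 0)))), 0):
1. m(s(m(cons(a, cons(0, 0)), cons(a, s(0)), cons(0, m(s(a), s(cons(0, 0)), 0)))), s(m(m(s(a), s(cons(0, 0)), s(a)), m(s(a), s(cons(0, 0)), s(cons(0, 0))), cons(0, m(s(a), s(cons(0, 0)), 0)))), 0)  →  m(s(a), s(m(m(s(a), s(cons(0, 0)), s(a)), m(s(a), s(cons(0, 0)), s(cons(0, 0))), cons(0, m(s(a), s(cons(0, 0)), 0)))), 0)   [R2 at 1.1]
2. m(s(a), s(m(m(s(a), s(cons(0, 0)), s(a)), m(s(a), s(cons(0, 0)), s(cons(0, 0))), cons(0, m(s(a), s(cons(0, 0)), 0)))), 0)  →  m(s(a), s(m(s(a), m(s(a), s(cons(0, 0)), s(cons(0, 0))), cons(0, m(s(a), s(cons(0, 0)), 0)))), 0)   [R1 at 2.1.1]
3. m(s(a), s(m(s(a), m(s(a), s(cons(0, 0)), s(cons(0, 0))), cons(0, m(s(a), s(cons(0, 0)), 0)))), 0)  →  m(s(a), s(m(s(a), s(cons(0, 0)), cons(0, m(s(a), s(cons(0, 0)), 0)))), 0)   [R1 at 2.1.2]
4. m(s(a), s(m(s(a), s(cons(0, 0)), cons(0, m(s(a), s(cons(0, 0)), 0)))), 0)  →  m(s(a), s(cons(0, m(s(a), s(cons(0, 0)), 0))), 0)   [R1 at 2.1]
5. m(s(a), s(cons(0, m(s(a), s(cons(0, 0)), 0))), 0)  →  m(s(a), s(cons(0, 0)), 0)   [R1 at 2.1.2]
6. m(s(a), s(cons(0, 0)), 0)  →  0   [R1 at ε]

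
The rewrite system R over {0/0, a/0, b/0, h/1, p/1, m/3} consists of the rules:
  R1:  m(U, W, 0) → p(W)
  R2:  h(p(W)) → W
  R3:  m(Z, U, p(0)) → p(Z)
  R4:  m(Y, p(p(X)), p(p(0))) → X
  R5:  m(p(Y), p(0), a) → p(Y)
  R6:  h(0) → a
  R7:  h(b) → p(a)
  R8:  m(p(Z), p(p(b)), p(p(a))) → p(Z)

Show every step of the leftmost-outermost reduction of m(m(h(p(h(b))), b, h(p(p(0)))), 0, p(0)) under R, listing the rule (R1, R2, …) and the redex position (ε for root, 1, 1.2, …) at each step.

1. m(m(h(p(h(b))), b, h(p(p(0)))), 0, p(0))  →  p(m(h(p(h(b))), b, h(p(p(0)))))   [R3 at ε]
2. p(m(h(p(h(b))), b, h(p(p(0)))))  →  p(m(h(b), b, h(p(p(0)))))   [R2 at 1.1]
3. p(m(h(b), b, h(p(p(0)))))  →  p(m(p(a), b, h(p(p(0)))))   [R7 at 1.1]
4. p(m(p(a), b, h(p(p(0)))))  →  p(m(p(a), b, p(0)))   [R2 at 1.3]
5. p(m(p(a), b, p(0)))  →  p(p(p(a)))   [R3 at 1]

p(p(p(a)))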